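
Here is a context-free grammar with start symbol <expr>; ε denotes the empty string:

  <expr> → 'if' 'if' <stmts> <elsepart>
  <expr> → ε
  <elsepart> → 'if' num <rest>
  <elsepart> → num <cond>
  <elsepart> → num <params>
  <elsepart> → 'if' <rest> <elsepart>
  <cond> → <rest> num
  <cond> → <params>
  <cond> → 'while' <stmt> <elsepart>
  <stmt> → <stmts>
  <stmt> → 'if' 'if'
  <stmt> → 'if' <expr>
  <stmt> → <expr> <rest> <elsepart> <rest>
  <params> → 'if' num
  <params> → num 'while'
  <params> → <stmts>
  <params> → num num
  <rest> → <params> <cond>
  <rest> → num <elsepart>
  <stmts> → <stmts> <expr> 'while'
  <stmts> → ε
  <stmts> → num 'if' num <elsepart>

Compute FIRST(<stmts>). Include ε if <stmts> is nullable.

{ 'if', 'while', num, ε }

From <stmts> → <stmts> <expr> 'while': <stmts>, <expr> nullable, take FIRST(<stmts>) ∪ FIRST(<expr>) ∪ {'while'} = { 'if', 'while', num }.
<stmts> → ε contributes ε.
<stmts> → num 'if' num <elsepart> contributes {num}.
Union: FIRST(<stmts>) = { 'if', 'while', num, ε }.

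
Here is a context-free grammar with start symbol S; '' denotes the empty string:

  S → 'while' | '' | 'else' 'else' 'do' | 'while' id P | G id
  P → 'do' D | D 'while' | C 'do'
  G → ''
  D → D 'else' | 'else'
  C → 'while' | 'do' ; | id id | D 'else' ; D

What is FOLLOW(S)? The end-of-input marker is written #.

{ # }

S is the start symbol, so # ∈ FOLLOW(S).
Union: FOLLOW(S) = { # }.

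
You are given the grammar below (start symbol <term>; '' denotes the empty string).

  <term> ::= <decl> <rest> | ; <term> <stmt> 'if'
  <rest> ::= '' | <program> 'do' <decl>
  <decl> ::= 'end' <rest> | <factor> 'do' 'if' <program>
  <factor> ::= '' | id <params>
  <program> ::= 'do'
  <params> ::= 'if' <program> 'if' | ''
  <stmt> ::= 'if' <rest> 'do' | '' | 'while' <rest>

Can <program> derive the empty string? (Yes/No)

No

Nullable nonterminals: <factor>, <params>, <rest>, <stmt>.
No production of <program> has an RHS whose symbols are all nullable, so <program> is not nullable.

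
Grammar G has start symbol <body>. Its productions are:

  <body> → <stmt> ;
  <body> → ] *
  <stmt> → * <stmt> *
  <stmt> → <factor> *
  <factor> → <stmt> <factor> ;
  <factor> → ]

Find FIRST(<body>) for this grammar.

{ *, ] }

From <body> → <stmt> ;: add FIRST(<stmt>) = { *, ] }.
<body> → ] * contributes {]}.
Union: FIRST(<body>) = { *, ] }.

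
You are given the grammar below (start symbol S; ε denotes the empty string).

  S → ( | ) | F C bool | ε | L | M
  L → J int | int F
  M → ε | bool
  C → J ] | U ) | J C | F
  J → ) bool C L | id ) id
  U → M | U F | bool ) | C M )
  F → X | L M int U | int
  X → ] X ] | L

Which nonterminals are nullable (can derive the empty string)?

{ M, S, U }

Directly nullable (have an ε-production): S, M.
U → M with every symbol nullable, so U is nullable.
No other nonterminal has a production whose RHS symbols are all nullable.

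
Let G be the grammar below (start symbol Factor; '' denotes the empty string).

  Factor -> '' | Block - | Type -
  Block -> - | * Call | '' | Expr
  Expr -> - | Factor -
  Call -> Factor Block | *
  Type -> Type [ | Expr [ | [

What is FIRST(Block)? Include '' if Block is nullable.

Block -> - contributes {-}.
Block -> * Call contributes {*}.
Block -> '' contributes ''.
From Block -> Expr: add FIRST(Expr) = { *, -, [ }.
Union: FIRST(Block) = { *, -, [, '' }.

{ *, -, [, '' }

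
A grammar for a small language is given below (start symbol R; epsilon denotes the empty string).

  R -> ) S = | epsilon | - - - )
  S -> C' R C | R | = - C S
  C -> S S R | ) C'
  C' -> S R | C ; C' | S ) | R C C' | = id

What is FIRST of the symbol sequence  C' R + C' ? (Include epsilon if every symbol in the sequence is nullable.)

Add FIRST(C')\{epsilon} = { ), -, ;, = }; C' is nullable, continue.
Add FIRST(R)\{epsilon} = { ), - }; R is nullable, continue.
+ is a terminal; add {+} and stop.

{ ), +, -, ;, = }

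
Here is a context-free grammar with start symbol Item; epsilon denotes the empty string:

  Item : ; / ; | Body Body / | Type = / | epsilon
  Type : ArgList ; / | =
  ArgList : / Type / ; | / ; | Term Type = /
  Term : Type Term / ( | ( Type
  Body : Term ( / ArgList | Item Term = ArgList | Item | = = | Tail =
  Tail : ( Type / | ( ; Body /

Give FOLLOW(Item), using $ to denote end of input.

{ $, (, /, ;, = }

Item is the start symbol, so $ ∈ FOLLOW(Item).
In Body : Item Term = ArgList: add FIRST(Term = ArgList) = { (, /, = }.
In Body : Item: Item is at the end, add FOLLOW(Body) = { (, /, ;, = }.
Union: FOLLOW(Item) = { $, (, /, ;, = }.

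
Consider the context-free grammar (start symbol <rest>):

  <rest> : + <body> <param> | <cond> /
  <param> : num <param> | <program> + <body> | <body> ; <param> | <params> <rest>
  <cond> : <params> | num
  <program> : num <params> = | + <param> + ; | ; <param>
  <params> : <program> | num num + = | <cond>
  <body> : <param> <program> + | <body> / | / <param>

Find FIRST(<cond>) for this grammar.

From <cond> : <params>: add FIRST(<params>) = { +, ;, num }.
<cond> : num contributes {num}.
Union: FIRST(<cond>) = { +, ;, num }.

{ +, ;, num }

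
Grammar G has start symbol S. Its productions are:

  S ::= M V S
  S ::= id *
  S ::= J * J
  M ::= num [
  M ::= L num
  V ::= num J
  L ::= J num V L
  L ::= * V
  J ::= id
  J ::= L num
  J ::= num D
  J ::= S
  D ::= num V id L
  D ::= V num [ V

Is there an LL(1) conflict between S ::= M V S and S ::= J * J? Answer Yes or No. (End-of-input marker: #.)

FIRST(M V S) = { *, id, num } and FIRST(J * J) = { *, id, num }.
Both contain *, so the two alternatives are not disjoint — LL(1) conflict.

Yes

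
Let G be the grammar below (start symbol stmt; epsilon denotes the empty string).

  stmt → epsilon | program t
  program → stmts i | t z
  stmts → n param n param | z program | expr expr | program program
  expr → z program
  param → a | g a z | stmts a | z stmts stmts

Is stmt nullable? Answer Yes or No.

Yes

stmt has an epsilon-production, so stmt ⇒ epsilon.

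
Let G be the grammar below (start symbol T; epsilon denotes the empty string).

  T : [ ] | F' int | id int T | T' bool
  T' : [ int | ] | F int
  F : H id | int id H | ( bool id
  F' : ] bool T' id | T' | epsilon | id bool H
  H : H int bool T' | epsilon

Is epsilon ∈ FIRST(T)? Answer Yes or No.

No

Nullable nonterminals: F', H.
No production of T has an RHS whose symbols are all nullable, so T is not nullable.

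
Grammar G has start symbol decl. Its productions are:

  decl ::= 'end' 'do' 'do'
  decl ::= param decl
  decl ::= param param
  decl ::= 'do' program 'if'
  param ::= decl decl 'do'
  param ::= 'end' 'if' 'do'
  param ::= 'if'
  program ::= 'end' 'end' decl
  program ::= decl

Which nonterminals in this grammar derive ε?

No nonterminal has an empty production or an RHS whose symbols are all nullable.

{ } (none)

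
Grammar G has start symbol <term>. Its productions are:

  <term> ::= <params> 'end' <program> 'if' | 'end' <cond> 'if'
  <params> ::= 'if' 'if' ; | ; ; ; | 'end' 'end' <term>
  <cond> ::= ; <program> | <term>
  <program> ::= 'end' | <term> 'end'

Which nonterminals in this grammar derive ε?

No nonterminal has an empty production or an RHS whose symbols are all nullable.

{ } (none)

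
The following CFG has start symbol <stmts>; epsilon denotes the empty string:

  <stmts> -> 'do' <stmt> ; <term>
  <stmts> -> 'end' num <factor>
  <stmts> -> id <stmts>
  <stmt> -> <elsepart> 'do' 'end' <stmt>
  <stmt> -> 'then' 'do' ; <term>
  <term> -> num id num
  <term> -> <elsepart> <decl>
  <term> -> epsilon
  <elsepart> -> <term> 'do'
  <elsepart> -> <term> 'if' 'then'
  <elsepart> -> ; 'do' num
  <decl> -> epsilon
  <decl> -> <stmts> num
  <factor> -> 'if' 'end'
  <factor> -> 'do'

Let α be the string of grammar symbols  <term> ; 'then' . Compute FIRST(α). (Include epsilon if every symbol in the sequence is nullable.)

{ 'do', 'if', ;, num }

Add FIRST(<term>)\{epsilon} = { 'do', 'if', ;, num }; <term> is nullable, continue.
; is a terminal; add {;} and stop.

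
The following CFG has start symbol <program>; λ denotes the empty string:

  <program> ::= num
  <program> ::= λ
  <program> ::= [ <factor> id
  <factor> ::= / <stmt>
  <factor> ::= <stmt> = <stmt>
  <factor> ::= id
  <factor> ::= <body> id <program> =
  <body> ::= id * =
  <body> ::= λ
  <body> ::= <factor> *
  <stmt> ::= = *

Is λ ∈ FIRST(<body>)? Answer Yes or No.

Yes

<body> has an λ-production, so <body> ⇒ λ.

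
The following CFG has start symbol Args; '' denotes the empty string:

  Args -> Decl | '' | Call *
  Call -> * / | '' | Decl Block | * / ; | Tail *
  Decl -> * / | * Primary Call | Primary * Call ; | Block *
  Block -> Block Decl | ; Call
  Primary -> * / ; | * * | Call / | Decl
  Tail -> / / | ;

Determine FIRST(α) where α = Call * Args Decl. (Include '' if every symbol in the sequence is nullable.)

Add FIRST(Call)\{''} = { *, /, ; }; Call is nullable, continue.
* is a terminal; add {*} and stop.

{ *, /, ; }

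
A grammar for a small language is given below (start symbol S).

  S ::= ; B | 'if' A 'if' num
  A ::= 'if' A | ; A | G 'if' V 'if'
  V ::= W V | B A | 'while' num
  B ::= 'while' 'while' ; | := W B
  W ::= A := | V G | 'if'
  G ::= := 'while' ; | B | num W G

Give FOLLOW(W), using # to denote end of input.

{ 'if', 'while', :=, ;, num }

In V ::= W V: add FIRST(V) = { 'if', 'while', :=, ;, num }.
In B ::= := W B: add FIRST(B) = { 'while', := }.
In G ::= num W G: add FIRST(G) = { 'while', :=, num }.
Union: FOLLOW(W) = { 'if', 'while', :=, ;, num }.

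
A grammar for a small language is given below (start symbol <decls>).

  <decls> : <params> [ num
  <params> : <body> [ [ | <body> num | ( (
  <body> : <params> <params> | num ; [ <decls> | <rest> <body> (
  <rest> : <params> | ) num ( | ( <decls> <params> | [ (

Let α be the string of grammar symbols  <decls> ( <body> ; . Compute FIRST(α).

Add FIRST(<decls>) = { (, ), [, num }; <decls> is not nullable, stop.

{ (, ), [, num }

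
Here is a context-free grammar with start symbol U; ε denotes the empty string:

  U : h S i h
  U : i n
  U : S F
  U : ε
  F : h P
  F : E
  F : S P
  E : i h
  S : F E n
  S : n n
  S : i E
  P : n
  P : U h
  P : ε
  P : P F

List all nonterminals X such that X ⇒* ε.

Directly nullable (have an ε-production): U, P.
No other nonterminal has a production whose RHS symbols are all nullable.

{ P, U }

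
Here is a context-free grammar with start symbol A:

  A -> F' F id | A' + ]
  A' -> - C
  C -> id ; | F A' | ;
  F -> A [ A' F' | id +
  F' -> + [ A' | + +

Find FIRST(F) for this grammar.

{ +, -, id }

From F -> A [ A' F': add FIRST(A) = { +, - }.
F -> id + contributes {id}.
Union: FIRST(F) = { +, -, id }.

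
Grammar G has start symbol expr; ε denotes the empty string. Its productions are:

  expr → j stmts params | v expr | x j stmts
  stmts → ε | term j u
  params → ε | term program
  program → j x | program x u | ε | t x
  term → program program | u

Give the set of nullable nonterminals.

{ params, program, stmts, term }

Directly nullable (have an ε-production): stmts, params, program.
term → program program with every symbol nullable, so term is nullable.
No other nonterminal has a production whose RHS symbols are all nullable.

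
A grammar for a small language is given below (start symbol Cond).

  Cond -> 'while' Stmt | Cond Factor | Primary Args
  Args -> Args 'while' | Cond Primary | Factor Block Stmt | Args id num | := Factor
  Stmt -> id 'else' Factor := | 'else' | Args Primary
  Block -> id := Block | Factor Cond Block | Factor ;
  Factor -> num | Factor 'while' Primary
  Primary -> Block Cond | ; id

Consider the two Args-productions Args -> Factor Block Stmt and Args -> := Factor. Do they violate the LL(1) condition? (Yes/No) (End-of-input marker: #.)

FIRST(Factor Block Stmt) = { num } and FIRST(:= Factor) = { := }.
The FIRST sets are disjoint and neither alternative is nullable — no conflict.

No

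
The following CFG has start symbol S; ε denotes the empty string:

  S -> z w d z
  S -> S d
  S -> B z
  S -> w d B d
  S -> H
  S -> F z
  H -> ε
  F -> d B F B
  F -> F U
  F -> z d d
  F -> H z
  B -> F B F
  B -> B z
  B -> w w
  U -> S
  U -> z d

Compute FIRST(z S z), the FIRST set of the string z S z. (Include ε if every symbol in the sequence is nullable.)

{ z }

z is a terminal; add {z} and stop.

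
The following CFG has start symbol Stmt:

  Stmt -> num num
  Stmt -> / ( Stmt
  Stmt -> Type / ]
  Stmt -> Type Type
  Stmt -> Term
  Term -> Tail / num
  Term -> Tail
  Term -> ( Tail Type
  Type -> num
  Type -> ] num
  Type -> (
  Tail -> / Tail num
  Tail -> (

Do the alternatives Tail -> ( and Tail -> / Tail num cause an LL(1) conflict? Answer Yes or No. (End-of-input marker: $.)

FIRST(() = { ( } and FIRST(/ Tail num) = { / }.
The FIRST sets are disjoint and neither alternative is nullable — no conflict.

No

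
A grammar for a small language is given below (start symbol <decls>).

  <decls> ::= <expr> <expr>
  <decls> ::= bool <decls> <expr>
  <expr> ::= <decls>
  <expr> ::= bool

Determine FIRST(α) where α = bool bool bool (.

{ bool }

bool is a terminal; add {bool} and stop.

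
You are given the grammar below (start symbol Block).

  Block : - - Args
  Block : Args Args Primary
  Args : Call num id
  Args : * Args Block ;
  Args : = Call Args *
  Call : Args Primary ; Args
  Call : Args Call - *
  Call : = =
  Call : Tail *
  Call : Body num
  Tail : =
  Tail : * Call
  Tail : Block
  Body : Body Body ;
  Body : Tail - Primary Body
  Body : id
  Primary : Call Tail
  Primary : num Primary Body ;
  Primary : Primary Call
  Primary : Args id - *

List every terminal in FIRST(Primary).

{ *, -, =, id, num }

From Primary : Call Tail: add FIRST(Call) = { *, -, =, id }.
Primary : num Primary Body ; contributes {num}.
From Primary : Primary Call: add FIRST(Primary) = { *, -, =, id, num }.
From Primary : Args id - *: add FIRST(Args) = { *, -, =, id }.
Union: FIRST(Primary) = { *, -, =, id, num }.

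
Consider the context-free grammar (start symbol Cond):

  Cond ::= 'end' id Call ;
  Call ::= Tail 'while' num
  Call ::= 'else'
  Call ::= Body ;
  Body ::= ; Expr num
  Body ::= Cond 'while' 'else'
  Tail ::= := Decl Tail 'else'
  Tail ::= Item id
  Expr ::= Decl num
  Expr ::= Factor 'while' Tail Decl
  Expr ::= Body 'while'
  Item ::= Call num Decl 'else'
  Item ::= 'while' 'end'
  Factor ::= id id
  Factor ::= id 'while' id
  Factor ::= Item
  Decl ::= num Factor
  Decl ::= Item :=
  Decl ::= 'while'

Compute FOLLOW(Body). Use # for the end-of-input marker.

In Call ::= Body ;: add FIRST(;) = { ; }.
In Expr ::= Body 'while': add FIRST('while') = { 'while' }.
Union: FOLLOW(Body) = { 'while', ; }.

{ 'while', ; }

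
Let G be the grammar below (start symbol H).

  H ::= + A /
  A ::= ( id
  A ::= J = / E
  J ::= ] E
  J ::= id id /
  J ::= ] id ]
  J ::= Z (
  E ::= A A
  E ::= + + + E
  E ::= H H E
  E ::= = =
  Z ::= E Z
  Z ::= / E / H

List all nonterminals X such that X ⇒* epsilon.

No nonterminal has an empty production or an RHS whose symbols are all nullable.

{ } (none)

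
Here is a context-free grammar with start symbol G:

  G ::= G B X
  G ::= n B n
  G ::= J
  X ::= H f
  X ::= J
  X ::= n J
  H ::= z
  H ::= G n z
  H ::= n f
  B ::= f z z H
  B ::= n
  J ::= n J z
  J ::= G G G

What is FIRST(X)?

{ n, z }

From X ::= H f: add FIRST(H) = { n, z }.
From X ::= J: add FIRST(J) = { n }.
X ::= n J contributes {n}.
Union: FIRST(X) = { n, z }.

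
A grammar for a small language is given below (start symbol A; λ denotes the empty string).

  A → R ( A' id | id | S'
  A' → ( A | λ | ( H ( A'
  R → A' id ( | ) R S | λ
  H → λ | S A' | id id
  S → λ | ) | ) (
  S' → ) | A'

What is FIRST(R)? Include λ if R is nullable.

{ (, ), id, λ }

From R → A' id (: A' nullable, take FIRST(A') ∪ {id} = { (, id }.
R → ) R S contributes {)}.
R → λ contributes λ.
Union: FIRST(R) = { (, ), id, λ }.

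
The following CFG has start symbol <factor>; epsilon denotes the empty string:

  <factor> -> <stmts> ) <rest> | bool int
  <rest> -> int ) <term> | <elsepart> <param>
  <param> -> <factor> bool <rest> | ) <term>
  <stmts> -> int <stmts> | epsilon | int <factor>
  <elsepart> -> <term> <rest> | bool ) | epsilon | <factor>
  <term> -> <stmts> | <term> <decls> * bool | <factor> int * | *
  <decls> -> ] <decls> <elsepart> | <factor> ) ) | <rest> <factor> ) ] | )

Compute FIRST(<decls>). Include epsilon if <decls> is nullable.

<decls> -> ] <decls> <elsepart> contributes {]}.
From <decls> -> <factor> ) ): add FIRST(<factor>) = { ), bool, int }.
From <decls> -> <rest> <factor> ) ]: add FIRST(<rest>) = { ), *, ], bool, int }.
<decls> -> ) contributes {)}.
Union: FIRST(<decls>) = { ), *, ], bool, int }.

{ ), *, ], bool, int }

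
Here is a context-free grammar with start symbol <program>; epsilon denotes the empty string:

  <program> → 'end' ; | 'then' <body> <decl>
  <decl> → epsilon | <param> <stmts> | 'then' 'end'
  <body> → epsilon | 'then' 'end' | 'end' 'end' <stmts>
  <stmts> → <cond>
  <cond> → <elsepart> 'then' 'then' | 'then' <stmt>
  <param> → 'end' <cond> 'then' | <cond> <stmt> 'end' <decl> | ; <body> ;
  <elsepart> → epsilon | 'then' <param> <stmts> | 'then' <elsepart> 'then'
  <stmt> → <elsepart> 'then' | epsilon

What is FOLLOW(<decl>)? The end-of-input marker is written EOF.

In <program> → 'then' <body> <decl>: <decl> is at the end, add FOLLOW(<program>) = { EOF }.
In <param> → <cond> <stmt> 'end' <decl>: <decl> is at the end, add FOLLOW(<param>) = { 'then' }.
Union: FOLLOW(<decl>) = { EOF, 'then' }.

{ EOF, 'then' }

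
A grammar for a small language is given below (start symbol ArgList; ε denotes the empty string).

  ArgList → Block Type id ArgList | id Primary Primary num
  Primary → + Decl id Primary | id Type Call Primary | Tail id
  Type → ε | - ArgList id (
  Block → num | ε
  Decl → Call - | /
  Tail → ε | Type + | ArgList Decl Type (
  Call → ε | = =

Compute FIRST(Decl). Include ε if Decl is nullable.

From Decl → Call -: Call nullable, take FIRST(Call) ∪ {-} = { -, = }.
Decl → / contributes {/}.
Union: FIRST(Decl) = { -, /, = }.

{ -, /, = }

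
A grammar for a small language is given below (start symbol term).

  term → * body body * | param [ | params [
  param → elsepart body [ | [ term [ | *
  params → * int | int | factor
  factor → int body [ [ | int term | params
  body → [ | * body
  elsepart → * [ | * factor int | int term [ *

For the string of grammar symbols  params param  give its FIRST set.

{ *, int }

Add FIRST(params) = { *, int }; params is not nullable, stop.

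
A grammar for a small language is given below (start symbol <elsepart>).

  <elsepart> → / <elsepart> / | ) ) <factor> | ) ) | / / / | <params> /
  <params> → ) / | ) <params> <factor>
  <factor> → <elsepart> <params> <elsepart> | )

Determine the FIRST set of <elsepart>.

<elsepart> → / <elsepart> / contributes {/}.
<elsepart> → ) ) <factor> contributes {)}.
<elsepart> → ) ) contributes {)}.
<elsepart> → / / / contributes {/}.
From <elsepart> → <params> /: add FIRST(<params>) = { ) }.
Union: FIRST(<elsepart>) = { ), / }.

{ ), / }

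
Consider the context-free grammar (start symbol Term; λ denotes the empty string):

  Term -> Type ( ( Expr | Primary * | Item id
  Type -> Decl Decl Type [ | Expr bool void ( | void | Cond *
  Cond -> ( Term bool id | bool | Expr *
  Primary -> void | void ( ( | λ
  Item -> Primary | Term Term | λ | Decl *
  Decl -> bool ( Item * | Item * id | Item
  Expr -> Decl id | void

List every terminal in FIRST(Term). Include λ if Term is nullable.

From Term -> Type ( ( Expr: add FIRST(Type) = { (, *, bool, id, void }.
From Term -> Primary *: Primary nullable, take FIRST(Primary) ∪ {*} = { *, void }.
From Term -> Item id: Item nullable, take FIRST(Item) ∪ {id} = { (, *, bool, id, void }.
Union: FIRST(Term) = { (, *, bool, id, void }.

{ (, *, bool, id, void }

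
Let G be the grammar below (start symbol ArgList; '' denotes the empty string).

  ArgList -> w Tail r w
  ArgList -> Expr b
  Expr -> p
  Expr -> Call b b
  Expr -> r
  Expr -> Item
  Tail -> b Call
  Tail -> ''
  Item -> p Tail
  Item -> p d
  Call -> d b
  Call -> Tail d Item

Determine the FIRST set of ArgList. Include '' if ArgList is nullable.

{ b, d, p, r, w }

ArgList -> w Tail r w contributes {w}.
From ArgList -> Expr b: add FIRST(Expr) = { b, d, p, r }.
Union: FIRST(ArgList) = { b, d, p, r, w }.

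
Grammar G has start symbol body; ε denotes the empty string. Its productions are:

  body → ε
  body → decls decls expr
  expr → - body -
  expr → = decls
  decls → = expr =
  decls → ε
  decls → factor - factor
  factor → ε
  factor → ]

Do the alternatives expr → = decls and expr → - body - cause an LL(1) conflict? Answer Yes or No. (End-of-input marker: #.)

No

FIRST(= decls) = { = } and FIRST(- body -) = { - }.
The FIRST sets are disjoint and neither alternative is nullable — no conflict.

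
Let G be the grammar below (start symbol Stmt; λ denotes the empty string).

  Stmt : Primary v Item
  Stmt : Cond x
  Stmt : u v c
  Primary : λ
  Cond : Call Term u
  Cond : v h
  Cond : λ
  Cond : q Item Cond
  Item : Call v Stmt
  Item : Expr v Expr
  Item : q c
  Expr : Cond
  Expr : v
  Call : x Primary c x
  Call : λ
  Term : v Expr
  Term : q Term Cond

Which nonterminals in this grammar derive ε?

Directly nullable (have an λ-production): Primary, Cond, Call.
Expr : Cond with every symbol nullable, so Expr is nullable.
No other nonterminal has a production whose RHS symbols are all nullable.

{ Call, Cond, Expr, Primary }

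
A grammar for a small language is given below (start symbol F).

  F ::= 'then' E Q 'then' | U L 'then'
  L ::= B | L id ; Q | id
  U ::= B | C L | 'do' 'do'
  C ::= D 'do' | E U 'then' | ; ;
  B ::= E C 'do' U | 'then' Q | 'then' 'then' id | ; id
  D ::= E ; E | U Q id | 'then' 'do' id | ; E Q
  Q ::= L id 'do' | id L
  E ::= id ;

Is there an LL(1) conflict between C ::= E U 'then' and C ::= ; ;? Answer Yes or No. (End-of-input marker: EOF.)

No

FIRST(E U 'then') = { id } and FIRST(; ;) = { ; }.
The FIRST sets are disjoint and neither alternative is nullable — no conflict.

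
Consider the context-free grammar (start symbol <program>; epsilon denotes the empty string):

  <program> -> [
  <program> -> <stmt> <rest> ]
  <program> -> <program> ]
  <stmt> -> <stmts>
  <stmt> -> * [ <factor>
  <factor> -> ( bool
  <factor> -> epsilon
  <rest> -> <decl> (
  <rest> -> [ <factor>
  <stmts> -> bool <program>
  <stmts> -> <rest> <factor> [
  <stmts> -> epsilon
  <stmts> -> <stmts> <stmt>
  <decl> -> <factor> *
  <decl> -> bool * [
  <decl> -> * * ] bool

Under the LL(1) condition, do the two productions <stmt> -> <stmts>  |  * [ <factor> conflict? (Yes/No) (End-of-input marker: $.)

FIRST(<stmts>) = { (, *, [, bool, epsilon } and FIRST(* [ <factor>) = { * }.
Both contain *, so the two alternatives are not disjoint — LL(1) conflict.

Yes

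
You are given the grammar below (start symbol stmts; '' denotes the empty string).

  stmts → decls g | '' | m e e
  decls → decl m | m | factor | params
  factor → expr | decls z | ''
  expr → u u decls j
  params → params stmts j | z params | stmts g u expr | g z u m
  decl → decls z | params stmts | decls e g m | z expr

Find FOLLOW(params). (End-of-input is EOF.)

In decls → params: params is at the end, add FOLLOW(decls) = { e, g, j, z }.
In params → params stmts j: add FIRST(stmts j) = { e, g, j, m, u, z }.
In params → z params: params is at the end, add FOLLOW(params) = { e, g, j, m, u, z }.
In decl → params stmts: add FIRST(stmts)\{''} = { e, g, m, u, z }.
  Since stmts is nullable, also add FOLLOW(decl) = { m }.
Union: FOLLOW(params) = { e, g, j, m, u, z }.

{ e, g, j, m, u, z }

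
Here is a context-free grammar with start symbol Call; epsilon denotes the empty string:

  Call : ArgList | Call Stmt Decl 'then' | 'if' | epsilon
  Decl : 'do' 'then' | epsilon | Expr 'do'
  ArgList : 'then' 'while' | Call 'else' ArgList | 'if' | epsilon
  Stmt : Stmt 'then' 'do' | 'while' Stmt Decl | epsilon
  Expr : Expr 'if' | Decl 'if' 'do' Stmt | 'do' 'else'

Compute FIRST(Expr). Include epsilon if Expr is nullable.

From Expr : Expr 'if': add FIRST(Expr) = { 'do', 'if' }.
From Expr : Decl 'if' 'do' Stmt: Decl nullable, take FIRST(Decl) ∪ {'if'} = { 'do', 'if' }.
Expr : 'do' 'else' contributes {'do'}.
Union: FIRST(Expr) = { 'do', 'if' }.

{ 'do', 'if' }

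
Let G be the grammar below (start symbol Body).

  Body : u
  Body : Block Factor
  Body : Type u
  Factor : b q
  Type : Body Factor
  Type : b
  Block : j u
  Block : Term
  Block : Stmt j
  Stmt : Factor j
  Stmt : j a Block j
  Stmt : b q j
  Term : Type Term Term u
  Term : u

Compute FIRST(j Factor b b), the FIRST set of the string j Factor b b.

{ j }

j is a terminal; add {j} and stop.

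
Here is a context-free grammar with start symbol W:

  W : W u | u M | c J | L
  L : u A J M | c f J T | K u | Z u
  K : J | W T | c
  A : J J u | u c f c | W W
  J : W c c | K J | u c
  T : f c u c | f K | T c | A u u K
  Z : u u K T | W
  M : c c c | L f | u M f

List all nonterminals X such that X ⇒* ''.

{ } (none)

No nonterminal has an empty production or an RHS whose symbols are all nullable.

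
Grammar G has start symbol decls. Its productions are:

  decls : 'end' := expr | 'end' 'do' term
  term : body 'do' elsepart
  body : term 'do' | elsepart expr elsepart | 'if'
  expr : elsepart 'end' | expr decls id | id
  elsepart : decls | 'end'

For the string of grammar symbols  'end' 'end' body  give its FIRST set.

'end' is a terminal; add {'end'} and stop.

{ 'end' }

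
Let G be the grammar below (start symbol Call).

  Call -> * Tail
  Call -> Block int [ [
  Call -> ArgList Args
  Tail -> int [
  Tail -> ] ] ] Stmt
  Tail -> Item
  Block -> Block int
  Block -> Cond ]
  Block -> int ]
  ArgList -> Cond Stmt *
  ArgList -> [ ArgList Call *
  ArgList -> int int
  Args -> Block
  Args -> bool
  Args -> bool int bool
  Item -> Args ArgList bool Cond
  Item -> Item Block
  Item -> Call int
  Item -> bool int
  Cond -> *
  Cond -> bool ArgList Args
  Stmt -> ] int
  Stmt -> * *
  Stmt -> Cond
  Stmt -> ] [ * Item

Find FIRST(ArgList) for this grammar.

From ArgList -> Cond Stmt *: add FIRST(Cond) = { *, bool }.
ArgList -> [ ArgList Call * contributes {[}.
ArgList -> int int contributes {int}.
Union: FIRST(ArgList) = { *, [, bool, int }.

{ *, [, bool, int }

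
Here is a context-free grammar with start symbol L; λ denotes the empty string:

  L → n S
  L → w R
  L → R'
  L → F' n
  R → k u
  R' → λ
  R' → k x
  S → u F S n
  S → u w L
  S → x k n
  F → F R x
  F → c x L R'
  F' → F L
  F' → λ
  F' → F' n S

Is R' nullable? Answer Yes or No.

R' has an λ-production, so R' ⇒ λ.

Yes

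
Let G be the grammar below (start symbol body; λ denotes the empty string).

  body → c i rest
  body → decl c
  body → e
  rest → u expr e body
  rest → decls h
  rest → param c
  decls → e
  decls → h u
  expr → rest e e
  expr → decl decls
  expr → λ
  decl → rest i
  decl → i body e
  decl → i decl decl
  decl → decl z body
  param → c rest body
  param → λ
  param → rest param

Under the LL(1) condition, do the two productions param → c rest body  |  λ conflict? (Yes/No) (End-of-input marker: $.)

Yes

FIRST(c rest body) = { c } and FIRST(λ) = { λ }.
The second alternative is nullable and FOLLOW(param) = { c } shares c with FIRST of the first — conflict.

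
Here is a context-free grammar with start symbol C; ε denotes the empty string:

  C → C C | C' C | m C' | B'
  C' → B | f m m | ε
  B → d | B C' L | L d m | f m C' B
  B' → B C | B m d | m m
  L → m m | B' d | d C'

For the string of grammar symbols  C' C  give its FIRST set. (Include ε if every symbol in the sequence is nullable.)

{ d, f, m }

Add FIRST(C')\{ε} = { d, f, m }; C' is nullable, continue.
Add FIRST(C) = { d, f, m }; C is not nullable, stop.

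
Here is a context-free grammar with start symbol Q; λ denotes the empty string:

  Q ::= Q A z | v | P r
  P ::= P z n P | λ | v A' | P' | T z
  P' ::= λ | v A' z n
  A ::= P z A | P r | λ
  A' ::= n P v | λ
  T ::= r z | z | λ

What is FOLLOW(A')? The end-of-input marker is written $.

In P ::= v A': A' is at the end, add FOLLOW(P) = { r, v, z }.
In P' ::= v A' z n: add FIRST(z n) = { z }.
Union: FOLLOW(A') = { r, v, z }.

{ r, v, z }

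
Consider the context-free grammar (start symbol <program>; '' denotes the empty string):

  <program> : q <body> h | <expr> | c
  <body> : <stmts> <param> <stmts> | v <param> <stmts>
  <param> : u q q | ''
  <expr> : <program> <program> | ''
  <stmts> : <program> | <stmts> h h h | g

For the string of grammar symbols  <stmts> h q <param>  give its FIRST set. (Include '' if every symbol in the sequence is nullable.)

Add FIRST(<stmts>)\{''} = { c, g, h, q }; <stmts> is nullable, continue.
h is a terminal; add {h} and stop.

{ c, g, h, q }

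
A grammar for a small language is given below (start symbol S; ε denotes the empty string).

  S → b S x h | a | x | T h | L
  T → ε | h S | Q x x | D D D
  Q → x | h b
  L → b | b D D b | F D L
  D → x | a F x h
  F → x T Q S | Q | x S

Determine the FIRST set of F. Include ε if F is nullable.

{ h, x }

F → x T Q S contributes {x}.
From F → Q: add FIRST(Q) = { h, x }.
F → x S contributes {x}.
Union: FIRST(F) = { h, x }.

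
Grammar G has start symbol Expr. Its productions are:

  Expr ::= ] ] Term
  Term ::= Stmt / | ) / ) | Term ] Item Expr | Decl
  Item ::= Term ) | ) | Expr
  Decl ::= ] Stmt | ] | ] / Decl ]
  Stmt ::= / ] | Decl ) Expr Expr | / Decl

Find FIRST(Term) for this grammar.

From Term ::= Stmt /: add FIRST(Stmt) = { /, ] }.
Term ::= ) / ) contributes {)}.
From Term ::= Term ] Item Expr: add FIRST(Term) = { ), /, ] }.
From Term ::= Decl: add FIRST(Decl) = { ] }.
Union: FIRST(Term) = { ), /, ] }.

{ ), /, ] }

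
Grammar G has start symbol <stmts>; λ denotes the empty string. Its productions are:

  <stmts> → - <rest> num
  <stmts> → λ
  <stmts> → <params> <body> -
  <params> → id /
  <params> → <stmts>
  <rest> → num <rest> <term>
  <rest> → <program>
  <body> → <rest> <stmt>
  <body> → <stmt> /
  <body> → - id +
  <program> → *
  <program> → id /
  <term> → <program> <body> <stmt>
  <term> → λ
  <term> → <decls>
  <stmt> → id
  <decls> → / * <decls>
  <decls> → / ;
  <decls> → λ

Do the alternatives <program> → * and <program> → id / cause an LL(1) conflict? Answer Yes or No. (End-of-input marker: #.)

No

FIRST(*) = { * } and FIRST(id /) = { id }.
The FIRST sets are disjoint and neither alternative is nullable — no conflict.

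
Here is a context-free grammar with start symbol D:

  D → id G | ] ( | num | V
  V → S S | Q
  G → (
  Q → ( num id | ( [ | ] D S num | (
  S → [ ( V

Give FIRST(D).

D → id G contributes {id}.
D → ] ( contributes {]}.
D → num contributes {num}.
From D → V: add FIRST(V) = { (, [, ] }.
Union: FIRST(D) = { (, [, ], id, num }.

{ (, [, ], id, num }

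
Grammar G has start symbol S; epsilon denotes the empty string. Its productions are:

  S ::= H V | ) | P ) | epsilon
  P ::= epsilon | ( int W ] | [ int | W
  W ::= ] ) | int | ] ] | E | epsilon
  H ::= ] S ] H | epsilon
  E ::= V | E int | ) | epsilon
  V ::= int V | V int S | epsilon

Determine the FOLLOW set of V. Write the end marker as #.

{ #, ), ], int }

In S ::= H V: V is at the end, add FOLLOW(S) = { #, ), ], int }.
In E ::= V: V is at the end, add FOLLOW(E) = { ), ], int }.
In V ::= int V: V is at the end, add FOLLOW(V) = { #, ), ], int }.
In V ::= V int S: add FIRST(int S) = { int }.
Union: FOLLOW(V) = { #, ), ], int }.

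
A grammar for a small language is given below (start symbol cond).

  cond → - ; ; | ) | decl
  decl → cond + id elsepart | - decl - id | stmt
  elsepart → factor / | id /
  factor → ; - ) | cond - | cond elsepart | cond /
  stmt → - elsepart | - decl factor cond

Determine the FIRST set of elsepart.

{ ), -, ;, id }

From elsepart → factor /: add FIRST(factor) = { ), -, ; }.
elsepart → id / contributes {id}.
Union: FIRST(elsepart) = { ), -, ;, id }.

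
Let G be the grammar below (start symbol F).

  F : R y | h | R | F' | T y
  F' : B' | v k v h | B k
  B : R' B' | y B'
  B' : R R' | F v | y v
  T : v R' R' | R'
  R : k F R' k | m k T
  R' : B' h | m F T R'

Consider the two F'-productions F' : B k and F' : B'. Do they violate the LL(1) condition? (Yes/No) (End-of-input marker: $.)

FIRST(B k) = { h, k, m, v, y } and FIRST(B') = { h, k, m, v, y }.
Both contain h, so the two alternatives are not disjoint — LL(1) conflict.

Yes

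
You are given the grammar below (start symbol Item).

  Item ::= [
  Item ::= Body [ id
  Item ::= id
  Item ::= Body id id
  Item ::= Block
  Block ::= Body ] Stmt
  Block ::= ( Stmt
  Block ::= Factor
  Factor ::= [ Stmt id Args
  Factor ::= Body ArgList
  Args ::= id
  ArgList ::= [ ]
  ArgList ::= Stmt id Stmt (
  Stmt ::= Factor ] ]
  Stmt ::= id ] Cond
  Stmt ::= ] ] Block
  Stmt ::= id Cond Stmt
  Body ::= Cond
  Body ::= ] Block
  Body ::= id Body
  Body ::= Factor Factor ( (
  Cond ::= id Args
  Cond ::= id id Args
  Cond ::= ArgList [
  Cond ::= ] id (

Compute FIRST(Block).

From Block ::= Body ] Stmt: add FIRST(Body) = { [, ], id }.
Block ::= ( Stmt contributes {(}.
From Block ::= Factor: add FIRST(Factor) = { [, ], id }.
Union: FIRST(Block) = { (, [, ], id }.

{ (, [, ], id }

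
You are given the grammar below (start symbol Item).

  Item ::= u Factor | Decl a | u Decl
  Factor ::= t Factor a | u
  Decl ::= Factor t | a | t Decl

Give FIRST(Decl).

From Decl ::= Factor t: add FIRST(Factor) = { t, u }.
Decl ::= a contributes {a}.
Decl ::= t Decl contributes {t}.
Union: FIRST(Decl) = { a, t, u }.

{ a, t, u }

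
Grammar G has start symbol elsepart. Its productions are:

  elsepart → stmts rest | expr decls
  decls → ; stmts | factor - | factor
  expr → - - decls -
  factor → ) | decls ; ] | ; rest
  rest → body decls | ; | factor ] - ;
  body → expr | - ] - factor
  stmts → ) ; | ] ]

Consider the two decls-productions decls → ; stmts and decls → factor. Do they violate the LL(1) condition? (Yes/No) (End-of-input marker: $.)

Yes

FIRST(; stmts) = { ; } and FIRST(factor) = { ), ; }.
Both contain ;, so the two alternatives are not disjoint — LL(1) conflict.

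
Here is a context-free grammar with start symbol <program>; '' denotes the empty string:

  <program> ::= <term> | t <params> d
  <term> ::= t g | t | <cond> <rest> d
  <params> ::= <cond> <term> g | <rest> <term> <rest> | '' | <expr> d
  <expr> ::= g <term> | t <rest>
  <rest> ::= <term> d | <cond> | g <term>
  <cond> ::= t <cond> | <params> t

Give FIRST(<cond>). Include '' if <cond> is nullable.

<cond> ::= t <cond> contributes {t}.
From <cond> ::= <params> t: <params> nullable, take FIRST(<params>) ∪ {t} = { g, t }.
Union: FIRST(<cond>) = { g, t }.

{ g, t }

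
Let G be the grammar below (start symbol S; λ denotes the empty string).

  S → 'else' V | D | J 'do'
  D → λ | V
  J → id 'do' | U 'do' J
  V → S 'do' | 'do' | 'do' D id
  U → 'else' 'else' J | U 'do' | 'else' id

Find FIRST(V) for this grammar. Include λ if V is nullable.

{ 'do', 'else', id }

From V → S 'do': S nullable, take FIRST(S) ∪ {'do'} = { 'do', 'else', id }.
V → 'do' contributes {'do'}.
V → 'do' D id contributes {'do'}.
Union: FIRST(V) = { 'do', 'else', id }.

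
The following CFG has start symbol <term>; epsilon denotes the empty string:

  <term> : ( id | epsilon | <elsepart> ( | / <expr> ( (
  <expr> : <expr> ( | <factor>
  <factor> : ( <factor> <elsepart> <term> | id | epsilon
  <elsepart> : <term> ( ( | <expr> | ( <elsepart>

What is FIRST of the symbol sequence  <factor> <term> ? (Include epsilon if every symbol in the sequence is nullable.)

Add FIRST(<factor>)\{epsilon} = { (, id }; <factor> is nullable, continue.
Add FIRST(<term>)\{epsilon} = { (, /, id }; <term> is nullable, continue.
Every symbol is nullable, so include epsilon.

{ (, /, id, epsilon }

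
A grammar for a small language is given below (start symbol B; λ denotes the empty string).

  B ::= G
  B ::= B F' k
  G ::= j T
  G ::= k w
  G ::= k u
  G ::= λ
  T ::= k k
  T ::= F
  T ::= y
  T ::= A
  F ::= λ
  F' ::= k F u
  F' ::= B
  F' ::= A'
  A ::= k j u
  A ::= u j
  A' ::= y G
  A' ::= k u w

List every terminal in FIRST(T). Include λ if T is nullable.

{ k, u, y, λ }

T ::= k k contributes {k}.
From T ::= F: add FIRST(F) = { λ } (including λ since F is nullable).
T ::= y contributes {y}.
From T ::= A: add FIRST(A) = { k, u }.
Union: FIRST(T) = { k, u, y, λ }.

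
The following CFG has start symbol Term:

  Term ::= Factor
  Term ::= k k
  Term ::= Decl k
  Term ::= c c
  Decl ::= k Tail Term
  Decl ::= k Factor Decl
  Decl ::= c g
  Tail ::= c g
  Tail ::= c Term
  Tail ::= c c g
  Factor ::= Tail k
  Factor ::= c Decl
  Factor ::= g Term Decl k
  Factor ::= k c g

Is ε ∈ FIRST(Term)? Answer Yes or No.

No nonterminal in this grammar is nullable.
No production of Term has an RHS whose symbols are all nullable, so Term is not nullable.

No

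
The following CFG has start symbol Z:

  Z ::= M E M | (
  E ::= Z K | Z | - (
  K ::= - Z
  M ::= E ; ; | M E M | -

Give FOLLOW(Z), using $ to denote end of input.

Z is the start symbol, so $ ∈ FOLLOW(Z).
In E ::= Z K: add FIRST(K) = { - }.
In E ::= Z: Z is at the end, add FOLLOW(E) = { (, -, ; }.
In K ::= - Z: Z is at the end, add FOLLOW(K) = { (, -, ; }.
Union: FOLLOW(Z) = { $, (, -, ; }.

{ $, (, -, ; }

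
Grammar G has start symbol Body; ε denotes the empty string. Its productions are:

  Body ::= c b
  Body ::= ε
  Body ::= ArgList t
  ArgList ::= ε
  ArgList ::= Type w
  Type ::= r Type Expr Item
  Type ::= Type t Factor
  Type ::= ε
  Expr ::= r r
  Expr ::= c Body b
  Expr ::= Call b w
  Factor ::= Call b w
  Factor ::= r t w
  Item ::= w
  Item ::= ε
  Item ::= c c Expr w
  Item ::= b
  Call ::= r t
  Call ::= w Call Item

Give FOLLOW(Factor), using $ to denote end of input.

In Type ::= Type t Factor: Factor is at the end, add FOLLOW(Type) = { c, r, t, w }.
Union: FOLLOW(Factor) = { c, r, t, w }.

{ c, r, t, w }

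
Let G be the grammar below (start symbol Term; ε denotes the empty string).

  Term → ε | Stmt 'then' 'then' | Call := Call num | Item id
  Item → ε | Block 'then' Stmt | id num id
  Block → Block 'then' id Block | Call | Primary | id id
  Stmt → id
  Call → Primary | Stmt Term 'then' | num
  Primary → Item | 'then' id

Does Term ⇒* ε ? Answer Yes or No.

Yes

Term has an ε-production, so Term ⇒ ε.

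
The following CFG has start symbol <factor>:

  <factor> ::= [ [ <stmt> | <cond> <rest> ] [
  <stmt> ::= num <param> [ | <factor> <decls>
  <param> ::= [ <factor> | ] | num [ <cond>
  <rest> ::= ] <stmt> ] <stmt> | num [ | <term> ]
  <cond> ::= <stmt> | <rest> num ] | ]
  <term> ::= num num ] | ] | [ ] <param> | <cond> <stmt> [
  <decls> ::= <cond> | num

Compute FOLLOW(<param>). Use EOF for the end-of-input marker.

In <stmt> ::= num <param> [: add FIRST([) = { [ }.
In <term> ::= [ ] <param>: <param> is at the end, add FOLLOW(<term>) = { ] }.
Union: FOLLOW(<param>) = { [, ] }.

{ [, ] }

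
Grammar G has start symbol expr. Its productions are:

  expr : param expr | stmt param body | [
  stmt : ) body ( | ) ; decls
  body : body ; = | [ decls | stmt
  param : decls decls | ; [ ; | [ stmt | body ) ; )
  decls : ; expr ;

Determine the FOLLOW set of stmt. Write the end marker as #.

In expr : stmt param body: add FIRST(param body) = { ), ;, [ }.
In body : stmt: stmt is at the end, add FOLLOW(body) = { #, (, ), ; }.
In param : [ stmt: stmt is at the end, add FOLLOW(param) = { ), ;, [ }.
Union: FOLLOW(stmt) = { #, (, ), ;, [ }.

{ #, (, ), ;, [ }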